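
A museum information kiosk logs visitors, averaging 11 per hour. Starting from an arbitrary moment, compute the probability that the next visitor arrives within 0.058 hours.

0.4717

Inter-arrival times are exponential with rate λ = 11 per hour.
P(T ≤ 0.058) = 1 − e^(−λt) = 1 − e^(−11 × 0.058) = 1 − e^(−0.638) ≈ 0.4717.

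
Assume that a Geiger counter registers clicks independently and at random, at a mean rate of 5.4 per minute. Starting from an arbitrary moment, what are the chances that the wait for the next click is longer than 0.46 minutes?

0.0834

The wait for the next event is exponential with rate λ = 5.4 per minute.
P(T > 0.46) = e^(−λt) = e^(−5.4 × 0.46) = e^(−2.484) ≈ 0.0834.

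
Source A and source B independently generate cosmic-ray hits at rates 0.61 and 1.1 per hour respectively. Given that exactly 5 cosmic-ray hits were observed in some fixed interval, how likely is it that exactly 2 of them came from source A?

0.3387

Given the total, each event is independently from source A with probability p = λ_A/(λ_A+λ_B) = 0.61/1.71 ≈ 0.3567.
So K ~ Binomial(5, 0.61/1.71): P(K = 2) = C(5,2) · (0.61/1.71)^2 · (1.1/1.71)^3 ≈ 0.3387.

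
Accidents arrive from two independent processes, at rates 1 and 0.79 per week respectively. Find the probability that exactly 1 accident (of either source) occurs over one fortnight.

0.0998

Independent Poisson processes superpose: combined rate λ = 1 + 0.79 = 1.79 per week.
Over the interval, μ = 1.79 × 2 = 3.58 (a fortnight = 2 weeks).
P(N = 1) = e^(−3.58) · 3.58^1/1! ≈ 0.0998.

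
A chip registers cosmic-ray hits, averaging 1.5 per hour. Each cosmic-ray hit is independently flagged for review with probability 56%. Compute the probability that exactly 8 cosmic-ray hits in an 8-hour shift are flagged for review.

Thinning: the cosmic-ray hits that are flagged for review themselves form a Poisson process with rate 0.56 × 1.5 = 0.84 per hour.
Over the interval, μ = 0.84 × 8 = 6.72 (an 8-hour shift = 8 hours).
P(N = 8) = e^(−6.72) · 6.72^8/8! ≈ 0.1244.

0.1244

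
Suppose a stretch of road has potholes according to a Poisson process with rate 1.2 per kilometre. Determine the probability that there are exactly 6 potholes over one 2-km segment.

Over the interval, μ = 1.2 × 2 = 2.4 (a 2-km segment = 2 kilometres).
P(N = 6) = e^(−μ) μ^6/6! = e^(−2.4) · 2.4^6/720 ≈ 0.0241.

0.0241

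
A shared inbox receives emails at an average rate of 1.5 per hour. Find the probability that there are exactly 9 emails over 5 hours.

0.1144

Over the interval, μ = 1.5 × 5 = 7.5 (5 hours).
P(N = 9) = e^(−μ) μ^9/9! = e^(−7.5) · 7.5^9/362880 ≈ 0.1144.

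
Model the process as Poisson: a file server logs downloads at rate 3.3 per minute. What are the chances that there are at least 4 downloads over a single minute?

With mean μ = 3.3 per minute,
P(N ≥ 4) = 1 − P(N ≤ 3) = 1 − Σ_{j=0}^{3} e^(−μ) μ^j/j! ≈ 0.4197.

0.4197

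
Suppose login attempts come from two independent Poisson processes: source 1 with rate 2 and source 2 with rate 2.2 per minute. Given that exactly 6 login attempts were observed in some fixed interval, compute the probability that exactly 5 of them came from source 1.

Given the total, each event is independently from source 1 with probability p = λ_1/(λ_1+λ_2) = 2/4.2 ≈ 0.4762.
So K ~ Binomial(6, 2/4.2): P(K = 5) = C(6,5) · (2/4.2)^5 · (2.2/4.2)^1 ≈ 0.0770.

0.0770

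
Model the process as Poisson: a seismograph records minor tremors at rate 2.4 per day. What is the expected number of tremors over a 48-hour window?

E[N] = λt = 2.4 × 2 = 4.8 (a 48-hour window = 2 days).

4.8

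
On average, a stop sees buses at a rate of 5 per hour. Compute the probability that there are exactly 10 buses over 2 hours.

Over the interval, μ = 5 × 2 = 10 (2 hours).
P(N = 10) = e^(−μ) μ^10/10! = e^(−10) · 10^10/3628800 ≈ 0.1251.

0.1251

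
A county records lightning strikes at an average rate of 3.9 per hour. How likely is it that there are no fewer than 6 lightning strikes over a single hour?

With mean μ = 3.9 per hour,
P(N ≥ 6) = 1 − P(N ≤ 5) = 1 − Σ_{j=0}^{5} e^(−μ) μ^j/j! ≈ 0.1994.

0.1994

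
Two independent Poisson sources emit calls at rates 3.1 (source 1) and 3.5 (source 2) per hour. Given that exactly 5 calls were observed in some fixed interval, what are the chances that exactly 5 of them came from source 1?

Given the total, each event is independently from source 1 with probability p = λ_1/(λ_1+λ_2) = 3.1/6.6 ≈ 0.4697.
So K ~ Binomial(5, 3.1/6.6): P(K = 5) = C(5,5) · (3.1/6.6)^5 · (3.5/6.6)^0 ≈ 0.0229.

0.0229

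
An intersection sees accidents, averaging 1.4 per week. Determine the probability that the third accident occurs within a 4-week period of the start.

Over the interval, μ = 1.4 × 4 = 5.6 (a 4-week period = 4 weeks).
The third arrival falls in the interval iff at least 3 events occur there: P(S_3 ≤ t) = P(N ≥ 3) = 1 − P(N ≤ 2) ≈ 0.9176.

0.9176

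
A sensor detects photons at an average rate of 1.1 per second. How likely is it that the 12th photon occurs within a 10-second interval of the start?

0.4207

Over the interval, μ = 1.1 × 10 = 11 (a 10-second interval = 10 seconds).
The 12th arrival falls in the interval iff at least 12 events occur there: P(S_12 ≤ t) = P(N ≥ 12) = 1 − P(N ≤ 11) ≈ 0.4207.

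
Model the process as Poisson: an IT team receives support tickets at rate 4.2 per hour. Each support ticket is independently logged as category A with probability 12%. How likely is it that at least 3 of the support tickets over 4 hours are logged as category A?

Thinning: the support tickets that are logged as category A themselves form a Poisson process with rate 0.12 × 4.2 = 0.504 per hour.
Over the interval, μ = 0.504 × 4 = 2.016 (4 hours).
P(N ≥ 3) = 1 − P(N ≤ 2) ≈ 0.3277.

0.3277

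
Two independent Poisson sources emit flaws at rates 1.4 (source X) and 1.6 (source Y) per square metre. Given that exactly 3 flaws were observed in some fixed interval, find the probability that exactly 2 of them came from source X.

Given the total, each event is independently from source X with probability p = λ_X/(λ_X+λ_Y) = 1.4/3 ≈ 0.4667.
So K ~ Binomial(3, 1.4/3): P(K = 2) = C(3,2) · (1.4/3)^2 · (1.6/3)^1 ≈ 0.3484.

0.3484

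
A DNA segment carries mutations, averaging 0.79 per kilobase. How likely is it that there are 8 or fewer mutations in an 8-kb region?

0.8125

Over the interval, μ = 0.79 × 8 = 6.32 (an 8-kb region = 8 kilobases).
P(N ≤ 8) = Σ_{j=0}^{8} e^(−μ) μ^j/j! ≈ 0.8125.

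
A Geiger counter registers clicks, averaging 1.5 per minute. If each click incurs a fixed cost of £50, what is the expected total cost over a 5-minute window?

E[N] = 1.5 × 5 = 7.5 (a 5-minute window = 5 minutes); E[cost] = 7.5 × £50 = £375.

£375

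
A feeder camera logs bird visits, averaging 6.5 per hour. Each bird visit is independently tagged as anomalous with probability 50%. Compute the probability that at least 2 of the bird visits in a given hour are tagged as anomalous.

Thinning: the bird visits that are tagged as anomalous themselves form a Poisson process with rate 0.5 × 6.5 = 3.25 per hour.
So μ = 3.25.
P(N ≥ 2) = 1 − P(N ≤ 1) ≈ 0.8352.

0.8352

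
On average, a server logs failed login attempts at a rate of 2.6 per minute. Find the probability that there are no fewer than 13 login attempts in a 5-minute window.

0.5369

Over the interval, μ = 2.6 × 5 = 13 (a 5-minute window = 5 minutes).
P(N ≥ 13) = 1 − P(N ≤ 12) = 1 − Σ_{j=0}^{12} e^(−μ) μ^j/j! ≈ 0.5369.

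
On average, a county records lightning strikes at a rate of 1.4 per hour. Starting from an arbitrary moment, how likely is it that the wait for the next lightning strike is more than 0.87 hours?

The wait for the next event is exponential with rate λ = 1.4 per hour.
P(T > 0.87) = e^(−λt) = e^(−1.4 × 0.87) = e^(−1.218) ≈ 0.2958.

0.2958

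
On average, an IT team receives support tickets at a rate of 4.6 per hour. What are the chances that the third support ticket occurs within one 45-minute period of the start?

Over the interval, μ = 4.6 × 0.75 = 3.45 (a 45-minute period = 0.75 hours).
The third arrival falls in the interval iff at least 3 events occur there: P(S_3 ≤ t) = P(N ≥ 3) = 1 − P(N ≤ 2) ≈ 0.6698.

0.6698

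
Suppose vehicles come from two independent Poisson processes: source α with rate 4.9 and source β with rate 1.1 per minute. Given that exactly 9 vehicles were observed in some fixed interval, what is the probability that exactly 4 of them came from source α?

0.0116

Given the total, each event is independently from source α with probability p = λ_α/(λ_α+λ_β) = 4.9/6 ≈ 0.8167.
So K ~ Binomial(9, 4.9/6): P(K = 4) = C(9,4) · (4.9/6)^4 · (1.1/6)^5 ≈ 0.0116.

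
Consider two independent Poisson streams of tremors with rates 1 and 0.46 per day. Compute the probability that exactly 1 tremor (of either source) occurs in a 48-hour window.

0.1575

Independent Poisson processes superpose: combined rate λ = 1 + 0.46 = 1.46 per day.
Over the interval, μ = 1.46 × 2 = 2.92 (a 48-hour window = 2 days).
P(N = 1) = e^(−2.92) · 2.92^1/1! ≈ 0.1575.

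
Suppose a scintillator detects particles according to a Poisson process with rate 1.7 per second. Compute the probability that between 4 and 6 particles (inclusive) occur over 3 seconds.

Over the interval, μ = 1.7 × 3 = 5.1 (3 seconds).
P(4 ≤ N ≤ 6) = Σ_{j=4}^{6} e^(−5.1) · 5.1^j/j! ≈ 0.4962.

0.4962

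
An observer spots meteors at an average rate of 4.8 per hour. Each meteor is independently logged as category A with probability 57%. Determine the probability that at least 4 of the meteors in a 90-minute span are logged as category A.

0.5866

Thinning: the meteors that are logged as category A themselves form a Poisson process with rate 0.57 × 4.8 = 2.736 per hour.
Over the interval, μ = 2.736 × 1.5 = 4.104 (a 90-minute span = 1.5 hours).
P(N ≥ 4) = 1 − P(N ≤ 3) ≈ 0.5866.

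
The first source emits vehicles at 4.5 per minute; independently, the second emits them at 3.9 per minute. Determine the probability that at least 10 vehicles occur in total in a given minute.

0.3341

Independent Poisson processes superpose: combined rate λ = 4.5 + 3.9 = 8.4 per minute.
So μ = 8.4.
P(N ≥ 10) = 1 − P(N ≤ 9) ≈ 0.3341.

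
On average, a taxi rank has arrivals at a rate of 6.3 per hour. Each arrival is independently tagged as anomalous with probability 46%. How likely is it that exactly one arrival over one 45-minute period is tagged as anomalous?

Thinning: the arrivals that are tagged as anomalous themselves form a Poisson process with rate 0.46 × 6.3 = 2.898 per hour.
Over the interval, μ = 2.898 × 0.75 = 2.1735 (a 45-minute period = 0.75 hours).
P(N = 1) = e^(−2.1735) · 2.1735^1/1! ≈ 0.2473.

0.2473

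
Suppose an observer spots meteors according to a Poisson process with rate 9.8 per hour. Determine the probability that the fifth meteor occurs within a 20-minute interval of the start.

0.2314

Over the interval, μ = 9.8 × 1/3 ≈ 3.26667 (a 20-minute interval = 1/3 hours).
The fifth arrival falls in the interval iff at least 5 events occur there: P(S_5 ≤ t) = P(N ≥ 5) = 1 − P(N ≤ 4) ≈ 0.2314.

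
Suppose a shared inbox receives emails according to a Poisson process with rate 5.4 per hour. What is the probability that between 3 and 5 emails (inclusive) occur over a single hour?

0.4514

With mean μ = 5.4 per hour,
P(3 ≤ N ≤ 5) = Σ_{j=3}^{5} e^(−5.4) · 5.4^j/j! ≈ 0.4514.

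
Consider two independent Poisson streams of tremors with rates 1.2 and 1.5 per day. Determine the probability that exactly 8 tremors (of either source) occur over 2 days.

0.0810

Independent Poisson processes superpose: combined rate λ = 1.2 + 1.5 = 2.7 per day.
Over the interval, μ = 2.7 × 2 = 5.4 (2 days).
P(N = 8) = e^(−5.4) · 5.4^8/8! ≈ 0.0810.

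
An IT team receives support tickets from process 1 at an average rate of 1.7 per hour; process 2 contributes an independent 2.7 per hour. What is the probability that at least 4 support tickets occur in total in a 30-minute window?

0.1806

Independent Poisson processes superpose: combined rate λ = 1.7 + 2.7 = 4.4 per hour.
Over the interval, μ = 4.4 × 0.5 = 2.2 (a 30-minute window = 0.5 hours).
P(N ≥ 4) = 1 − P(N ≤ 3) ≈ 0.1806.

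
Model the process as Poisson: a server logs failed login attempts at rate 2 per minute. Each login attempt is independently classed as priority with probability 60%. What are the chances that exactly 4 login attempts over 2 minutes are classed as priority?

Thinning: the login attempts that are classed as priority themselves form a Poisson process with rate 0.6 × 2 = 1.2 per minute.
Over the interval, μ = 1.2 × 2 = 2.4 (2 minutes).
P(N = 4) = e^(−2.4) · 2.4^4/4! ≈ 0.1254.

0.1254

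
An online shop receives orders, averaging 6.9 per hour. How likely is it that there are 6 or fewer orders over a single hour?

With mean μ = 6.9 per hour,
P(N ≤ 6) = Σ_{j=0}^{6} e^(−μ) μ^j/j! ≈ 0.4647.

0.4647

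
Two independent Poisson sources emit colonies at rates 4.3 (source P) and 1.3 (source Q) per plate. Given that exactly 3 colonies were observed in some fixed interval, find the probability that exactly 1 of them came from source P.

Given the total, each event is independently from source P with probability p = λ_P/(λ_P+λ_Q) = 4.3/5.6 ≈ 0.7679.
So K ~ Binomial(3, 4.3/5.6): P(K = 1) = C(3,1) · (4.3/5.6)^1 · (1.3/5.6)^2 ≈ 0.1241.

0.1241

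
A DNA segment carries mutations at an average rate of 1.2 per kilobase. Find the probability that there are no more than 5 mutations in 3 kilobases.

Over the interval, μ = 1.2 × 3 = 3.6 (3 kilobases).
P(N ≤ 5) = Σ_{j=0}^{5} e^(−μ) μ^j/j! ≈ 0.8441.

0.8441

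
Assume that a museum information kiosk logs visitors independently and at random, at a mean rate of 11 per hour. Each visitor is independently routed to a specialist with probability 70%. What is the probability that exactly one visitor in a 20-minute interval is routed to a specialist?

0.1971

Thinning: the visitors that are routed to a specialist themselves form a Poisson process with rate 0.7 × 11 = 7.7 per hour.
Over the interval, μ = 7.7 × 1/3 ≈ 2.56667 (a 20-minute interval = 1/3 hours).
P(N = 1) = e^(−2.56667) · 2.56667^1/1! ≈ 0.1971.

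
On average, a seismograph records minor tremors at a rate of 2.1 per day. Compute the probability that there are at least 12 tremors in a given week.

Over the interval, μ = 2.1 × 7 = 14.7 (a week = 7 days).
P(N ≥ 12) = 1 − P(N ≤ 11) = 1 − Σ_{j=0}^{11} e^(−μ) μ^j/j! ≈ 0.7946.

0.7946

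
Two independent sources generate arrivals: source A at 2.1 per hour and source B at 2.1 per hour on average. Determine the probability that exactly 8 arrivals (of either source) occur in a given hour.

0.0360

Independent Poisson processes superpose: combined rate λ = 2.1 + 2.1 = 4.2 per hour.
So μ = 4.2.
P(N = 8) = e^(−4.2) · 4.2^8/8! ≈ 0.0360.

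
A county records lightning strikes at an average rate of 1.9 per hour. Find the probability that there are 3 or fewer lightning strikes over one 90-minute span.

0.6808

Over the interval, μ = 1.9 × 1.5 = 2.85 (a 90-minute span = 1.5 hours).
P(N ≤ 3) = Σ_{j=0}^{3} e^(−μ) μ^j/j! ≈ 0.6808.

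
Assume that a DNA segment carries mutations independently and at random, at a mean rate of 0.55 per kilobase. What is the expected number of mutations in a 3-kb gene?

1.65

E[N] = λt = 0.55 × 3 = 1.65 (a 3-kb gene = 3 kilobases).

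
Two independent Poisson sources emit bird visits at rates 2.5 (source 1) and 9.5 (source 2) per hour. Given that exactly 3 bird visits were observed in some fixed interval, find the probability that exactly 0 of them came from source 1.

0.4962

Given the total, each event is independently from source 1 with probability p = λ_1/(λ_1+λ_2) = 2.5/12 ≈ 0.2083.
So K ~ Binomial(3, 2.5/12): P(K = 0) = C(3,0) · (2.5/12)^0 · (9.5/12)^3 ≈ 0.4962.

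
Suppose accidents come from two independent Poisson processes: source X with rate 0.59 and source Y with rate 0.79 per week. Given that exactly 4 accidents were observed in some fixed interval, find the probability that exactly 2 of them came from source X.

Given the total, each event is independently from source X with probability p = λ_X/(λ_X+λ_Y) = 0.59/1.38 ≈ 0.4275.
So K ~ Binomial(4, 0.59/1.38): P(K = 2) = C(4,2) · (0.59/1.38)^2 · (0.79/1.38)^2 ≈ 0.3594.

0.3594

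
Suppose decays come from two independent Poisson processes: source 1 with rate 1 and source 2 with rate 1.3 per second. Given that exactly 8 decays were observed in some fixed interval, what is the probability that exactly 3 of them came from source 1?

Given the total, each event is independently from source 1 with probability p = λ_1/(λ_1+λ_2) = 1/2.3 ≈ 0.4348.
So K ~ Binomial(8, 1/2.3): P(K = 3) = C(8,3) · (1/2.3)^3 · (1.3/2.3)^5 ≈ 0.2655.

0.2655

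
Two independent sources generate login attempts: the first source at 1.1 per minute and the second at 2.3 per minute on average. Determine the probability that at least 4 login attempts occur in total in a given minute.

0.4416

Independent Poisson processes superpose: combined rate λ = 1.1 + 2.3 = 3.4 per minute.
So μ = 3.4.
P(N ≥ 4) = 1 − P(N ≤ 3) ≈ 0.4416.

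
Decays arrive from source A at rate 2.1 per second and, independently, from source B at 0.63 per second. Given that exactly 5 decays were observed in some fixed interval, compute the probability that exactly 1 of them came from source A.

0.0109

Given the total, each event is independently from source A with probability p = λ_A/(λ_A+λ_B) = 2.1/2.73 ≈ 0.7692.
So K ~ Binomial(5, 2.1/2.73): P(K = 1) = C(5,1) · (2.1/2.73)^1 · (0.63/2.73)^4 ≈ 0.0109.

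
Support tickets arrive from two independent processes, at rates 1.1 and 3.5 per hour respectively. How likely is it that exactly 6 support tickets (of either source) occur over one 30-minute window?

Independent Poisson processes superpose: combined rate λ = 1.1 + 3.5 = 4.6 per hour.
Over the interval, μ = 4.6 × 0.5 = 2.3 (a 30-minute window = 0.5 hours).
P(N = 6) = e^(−2.3) · 2.3^6/6! ≈ 0.0206.

0.0206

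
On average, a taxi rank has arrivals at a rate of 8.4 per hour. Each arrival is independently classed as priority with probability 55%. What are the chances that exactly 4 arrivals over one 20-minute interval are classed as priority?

0.0502

Thinning: the arrivals that are classed as priority themselves form a Poisson process with rate 0.55 × 8.4 = 4.62 per hour.
Over the interval, μ = 4.62 × 1/3 = 1.54 (a 20-minute interval = 1/3 hours).
P(N = 4) = e^(−1.54) · 1.54^4/4! ≈ 0.0502.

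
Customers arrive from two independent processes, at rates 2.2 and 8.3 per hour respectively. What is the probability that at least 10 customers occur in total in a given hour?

Independent Poisson processes superpose: combined rate λ = 2.2 + 8.3 = 10.5 per hour.
So μ = 10.5.
P(N ≥ 10) = 1 − P(N ≤ 9) ≈ 0.6029.

0.6029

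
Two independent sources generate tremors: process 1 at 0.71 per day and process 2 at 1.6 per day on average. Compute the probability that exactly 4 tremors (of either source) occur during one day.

Independent Poisson processes superpose: combined rate λ = 0.71 + 1.6 = 2.31 per day.
So μ = 2.31.
P(N = 4) = e^(−2.31) · 2.31^4/4! ≈ 0.1178.

0.1178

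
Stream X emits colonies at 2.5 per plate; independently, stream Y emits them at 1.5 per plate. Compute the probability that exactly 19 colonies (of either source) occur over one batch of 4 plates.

0.0699

Independent Poisson processes superpose: combined rate λ = 2.5 + 1.5 = 4 per plate.
Over the interval, μ = 4 × 4 = 16 (a batch of 4 plates = 4 plates).
P(N = 19) = e^(−16) · 16^19/19! ≈ 0.0699.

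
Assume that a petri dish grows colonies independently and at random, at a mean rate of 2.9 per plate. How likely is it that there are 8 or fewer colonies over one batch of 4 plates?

0.1830

Over the interval, μ = 2.9 × 4 = 11.6 (a batch of 4 plates = 4 plates).
P(N ≤ 8) = Σ_{j=0}^{8} e^(−μ) μ^j/j! ≈ 0.1830.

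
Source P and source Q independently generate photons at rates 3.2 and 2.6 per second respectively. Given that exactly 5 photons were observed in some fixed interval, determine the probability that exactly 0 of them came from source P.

Given the total, each event is independently from source P with probability p = λ_P/(λ_P+λ_Q) = 3.2/5.8 ≈ 0.5517.
So K ~ Binomial(5, 3.2/5.8): P(K = 0) = C(5,0) · (3.2/5.8)^0 · (2.6/5.8)^5 ≈ 0.0181.

0.0181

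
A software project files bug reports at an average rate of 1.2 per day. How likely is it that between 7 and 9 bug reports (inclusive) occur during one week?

Over the interval, μ = 1.2 × 7 = 8.4 (a week = 7 days).
P(7 ≤ N ≤ 9) = Σ_{j=7}^{9} e^(−8.4) · 8.4^j/j! ≈ 0.3989.

0.3989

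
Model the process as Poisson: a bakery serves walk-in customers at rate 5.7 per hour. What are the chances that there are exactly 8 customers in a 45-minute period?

Over the interval, μ = 5.7 × 0.75 = 4.275 (a 45-minute period = 0.75 hours).
P(N = 8) = e^(−μ) μ^8/8! = e^(−4.275) · 4.275^8/40320 ≈ 0.0385.

0.0385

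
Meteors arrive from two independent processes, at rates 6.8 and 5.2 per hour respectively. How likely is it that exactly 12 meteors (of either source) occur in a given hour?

0.1144

Independent Poisson processes superpose: combined rate λ = 6.8 + 5.2 = 12 per hour.
So μ = 12.
P(N = 12) = e^(−12) · 12^12/12! ≈ 0.1144.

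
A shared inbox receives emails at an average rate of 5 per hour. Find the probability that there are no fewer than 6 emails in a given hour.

0.3840

With mean μ = 5 per hour,
P(N ≥ 6) = 1 − P(N ≤ 5) = 1 − Σ_{j=0}^{5} e^(−μ) μ^j/j! ≈ 0.3840.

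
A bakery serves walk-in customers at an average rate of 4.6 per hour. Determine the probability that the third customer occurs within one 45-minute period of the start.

0.6698

Over the interval, μ = 4.6 × 0.75 = 3.45 (a 45-minute period = 0.75 hours).
The third arrival falls in the interval iff at least 3 events occur there: P(S_3 ≤ t) = P(N ≥ 3) = 1 − P(N ≤ 2) ≈ 0.6698.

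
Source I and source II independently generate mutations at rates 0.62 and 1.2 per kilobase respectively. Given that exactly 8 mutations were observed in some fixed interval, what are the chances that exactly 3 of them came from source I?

0.2759

Given the total, each event is independently from source I with probability p = λ_I/(λ_I+λ_II) = 0.62/1.82 ≈ 0.3407.
So K ~ Binomial(8, 0.62/1.82): P(K = 3) = C(8,3) · (0.62/1.82)^3 · (1.2/1.82)^5 ≈ 0.2759.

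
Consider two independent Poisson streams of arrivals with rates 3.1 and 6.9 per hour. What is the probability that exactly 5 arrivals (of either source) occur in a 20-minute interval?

Independent Poisson processes superpose: combined rate λ = 3.1 + 6.9 = 10 per hour.
Over the interval, μ = 10 × 1/3 ≈ 3.33333 (a 20-minute interval = 1/3 hours).
P(N = 5) = e^(−3.33333) · 3.33333^5/5! ≈ 0.1223.

0.1223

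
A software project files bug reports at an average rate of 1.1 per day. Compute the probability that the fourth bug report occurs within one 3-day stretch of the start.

0.4197

Over the interval, μ = 1.1 × 3 = 3.3 (a 3-day stretch = 3 days).
The fourth arrival falls in the interval iff at least 4 events occur there: P(S_4 ≤ t) = P(N ≥ 4) = 1 − P(N ≤ 3) ≈ 0.4197.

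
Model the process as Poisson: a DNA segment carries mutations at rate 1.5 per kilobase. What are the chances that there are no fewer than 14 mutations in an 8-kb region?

0.3185

Over the interval, μ = 1.5 × 8 = 12 (an 8-kb region = 8 kilobases).
P(N ≥ 14) = 1 − P(N ≤ 13) = 1 − Σ_{j=0}^{13} e^(−μ) μ^j/j! ≈ 0.3185.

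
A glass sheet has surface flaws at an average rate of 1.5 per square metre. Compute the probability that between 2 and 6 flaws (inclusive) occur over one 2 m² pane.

Over the interval, μ = 1.5 × 2 = 3 (a 2 m² pane = 2 square metres).
P(2 ≤ N ≤ 6) = Σ_{j=2}^{6} e^(−3) · 3^j/j! ≈ 0.7673.

0.7673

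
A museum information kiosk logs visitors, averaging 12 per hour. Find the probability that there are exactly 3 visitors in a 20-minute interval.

0.1954

Over the interval, μ = 12 × 1/3 = 4 (a 20-minute interval = 1/3 hours).
P(N = 3) = e^(−μ) μ^3/3! = e^(−4) · 4^3/6 ≈ 0.1954.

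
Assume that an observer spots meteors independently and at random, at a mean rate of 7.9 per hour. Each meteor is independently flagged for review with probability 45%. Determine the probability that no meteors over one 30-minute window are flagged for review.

0.1691

Thinning: the meteors that are flagged for review themselves form a Poisson process with rate 0.45 × 7.9 = 3.555 per hour.
Over the interval, μ = 3.555 × 0.5 = 1.7775 (a 30-minute window = 0.5 hours).
P(N = 0) = e^(−1.7775) · 1.7775^0/0! ≈ 0.1691.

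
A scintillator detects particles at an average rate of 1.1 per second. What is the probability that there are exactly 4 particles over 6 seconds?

Over the interval, μ = 1.1 × 6 = 6.6 (6 seconds).
P(N = 4) = e^(−μ) μ^4/4! = e^(−6.6) · 6.6^4/24 ≈ 0.1076.

0.1076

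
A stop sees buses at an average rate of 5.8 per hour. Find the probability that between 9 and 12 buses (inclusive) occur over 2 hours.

0.4386

Over the interval, μ = 5.8 × 2 = 11.6 (2 hours).
P(9 ≤ N ≤ 12) = Σ_{j=9}^{12} e^(−11.6) · 11.6^j/j! ≈ 0.4386.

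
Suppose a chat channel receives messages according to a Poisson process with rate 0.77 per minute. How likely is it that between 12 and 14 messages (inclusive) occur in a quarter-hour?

Over the interval, μ = 0.77 × 15 = 11.55 (a quarter-hour = 15 minutes).
P(12 ≤ N ≤ 14) = Σ_{j=12}^{14} e^(−11.55) · 11.55^j/j! ≈ 0.2972.

0.2972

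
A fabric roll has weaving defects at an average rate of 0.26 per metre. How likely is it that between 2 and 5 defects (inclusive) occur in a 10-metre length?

Over the interval, μ = 0.26 × 10 = 2.6 (a 10-metre length = 10 metres).
P(2 ≤ N ≤ 5) = Σ_{j=2}^{5} e^(−2.6) · 2.6^j/j! ≈ 0.6836.

0.6836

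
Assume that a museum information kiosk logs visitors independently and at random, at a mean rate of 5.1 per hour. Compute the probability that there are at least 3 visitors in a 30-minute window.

0.4689

Over the interval, μ = 5.1 × 0.5 = 2.55 (a 30-minute window = 0.5 hours).
P(N ≥ 3) = 1 − P(N ≤ 2) = 1 − Σ_{j=0}^{2} e^(−μ) μ^j/j! ≈ 0.4689.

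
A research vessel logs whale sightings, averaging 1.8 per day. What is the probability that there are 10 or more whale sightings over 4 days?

Over the interval, μ = 1.8 × 4 = 7.2 (4 days).
P(N ≥ 10) = 1 − P(N ≤ 9) = 1 − Σ_{j=0}^{9} e^(−μ) μ^j/j! ≈ 0.1904.

0.1904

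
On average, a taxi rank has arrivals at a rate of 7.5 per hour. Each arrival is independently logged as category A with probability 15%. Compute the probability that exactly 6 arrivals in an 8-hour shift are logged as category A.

0.0911

Thinning: the arrivals that are logged as category A themselves form a Poisson process with rate 0.15 × 7.5 = 1.125 per hour.
Over the interval, μ = 1.125 × 8 = 9 (an 8-hour shift = 8 hours).
P(N = 6) = e^(−9) · 9^6/6! ≈ 0.0911.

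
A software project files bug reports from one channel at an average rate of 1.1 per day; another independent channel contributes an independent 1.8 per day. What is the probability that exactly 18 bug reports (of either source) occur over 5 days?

0.0632

Independent Poisson processes superpose: combined rate λ = 1.1 + 1.8 = 2.9 per day.
Over the interval, μ = 2.9 × 5 = 14.5 (5 days).
P(N = 18) = e^(−14.5) · 14.5^18/18! ≈ 0.0632.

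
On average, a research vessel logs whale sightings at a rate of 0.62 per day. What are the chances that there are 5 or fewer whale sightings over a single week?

Over the interval, μ = 0.62 × 7 = 4.34 (a week = 7 days).
P(N ≤ 5) = Σ_{j=0}^{5} e^(−μ) μ^j/j! ≈ 0.7300.

0.7300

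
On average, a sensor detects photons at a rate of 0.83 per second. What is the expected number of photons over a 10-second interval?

8.3

E[N] = λt = 0.83 × 10 = 8.3 (a 10-second interval = 10 seconds).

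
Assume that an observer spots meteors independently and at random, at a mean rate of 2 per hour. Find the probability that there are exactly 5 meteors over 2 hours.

0.1563

Over the interval, μ = 2 × 2 = 4 (2 hours).
P(N = 5) = e^(−μ) μ^5/5! = e^(−4) · 4^5/120 ≈ 0.1563.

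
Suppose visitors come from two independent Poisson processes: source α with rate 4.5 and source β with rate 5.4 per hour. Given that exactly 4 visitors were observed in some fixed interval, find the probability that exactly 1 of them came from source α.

Given the total, each event is independently from source α with probability p = λ_α/(λ_α+λ_β) = 4.5/9.9 ≈ 0.4545.
So K ~ Binomial(4, 4.5/9.9): P(K = 1) = C(4,1) · (4.5/9.9)^1 · (5.4/9.9)^3 ≈ 0.2951.

0.2951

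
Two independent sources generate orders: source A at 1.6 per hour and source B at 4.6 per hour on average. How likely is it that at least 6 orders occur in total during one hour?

Independent Poisson processes superpose: combined rate λ = 1.6 + 4.6 = 6.2 per hour.
So μ = 6.2.
P(N ≥ 6) = 1 − P(N ≤ 5) ≈ 0.5859.

0.5859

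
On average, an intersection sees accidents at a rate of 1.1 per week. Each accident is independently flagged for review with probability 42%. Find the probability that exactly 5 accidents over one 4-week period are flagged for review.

0.0283

Thinning: the accidents that are flagged for review themselves form a Poisson process with rate 0.42 × 1.1 = 0.462 per week.
Over the interval, μ = 0.462 × 4 = 1.848 (a 4-week period = 4 weeks).
P(N = 5) = e^(−1.848) · 1.848^5/5! ≈ 0.0283.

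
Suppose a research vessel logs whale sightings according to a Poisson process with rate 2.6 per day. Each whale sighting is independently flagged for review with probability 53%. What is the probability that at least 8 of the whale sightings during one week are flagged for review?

0.7462

Thinning: the whale sightings that are flagged for review themselves form a Poisson process with rate 0.53 × 2.6 = 1.378 per day.
Over the interval, μ = 1.378 × 7 = 9.646 (a week = 7 days).
P(N ≥ 8) = 1 − P(N ≤ 7) ≈ 0.7462.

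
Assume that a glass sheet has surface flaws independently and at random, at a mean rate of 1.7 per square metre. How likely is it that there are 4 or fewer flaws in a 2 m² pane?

0.7442

Over the interval, μ = 1.7 × 2 = 3.4 (a 2 m² pane = 2 square metres).
P(N ≤ 4) = Σ_{j=0}^{4} e^(−μ) μ^j/j! ≈ 0.7442.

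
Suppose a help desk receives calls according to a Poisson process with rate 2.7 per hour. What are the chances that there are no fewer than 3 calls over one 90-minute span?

0.7691

Over the interval, μ = 2.7 × 1.5 = 4.05 (a 90-minute span = 1.5 hours).
P(N ≥ 3) = 1 − P(N ≤ 2) = 1 − Σ_{j=0}^{2} e^(−μ) μ^j/j! ≈ 0.7691.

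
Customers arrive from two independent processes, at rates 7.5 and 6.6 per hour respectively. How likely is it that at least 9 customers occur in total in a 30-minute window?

Independent Poisson processes superpose: combined rate λ = 7.5 + 6.6 = 14.1 per hour.
Over the interval, μ = 14.1 × 0.5 = 7.05 (a 30-minute window = 0.5 hours).
P(N ≥ 9) = 1 − P(N ≤ 8) ≈ 0.2775.

0.2775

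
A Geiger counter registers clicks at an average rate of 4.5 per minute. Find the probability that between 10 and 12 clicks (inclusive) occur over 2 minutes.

0.2884

Over the interval, μ = 4.5 × 2 = 9 (2 minutes).
P(10 ≤ N ≤ 12) = Σ_{j=10}^{12} e^(−9) · 9^j/j! ≈ 0.2884.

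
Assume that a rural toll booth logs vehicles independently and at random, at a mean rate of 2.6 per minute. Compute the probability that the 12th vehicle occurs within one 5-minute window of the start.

0.6468

Over the interval, μ = 2.6 × 5 = 13 (a 5-minute window = 5 minutes).
The 12th arrival falls in the interval iff at least 12 events occur there: P(S_12 ≤ t) = P(N ≥ 12) = 1 − P(N ≤ 11) ≈ 0.6468.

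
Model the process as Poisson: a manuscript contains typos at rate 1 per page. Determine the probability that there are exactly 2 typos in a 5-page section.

Over the interval, μ = 1 × 5 = 5 (a 5-page section = 5 pages).
P(N = 2) = e^(−μ) μ^2/2! = e^(−5) · 5^2/2 ≈ 0.0842.

0.0842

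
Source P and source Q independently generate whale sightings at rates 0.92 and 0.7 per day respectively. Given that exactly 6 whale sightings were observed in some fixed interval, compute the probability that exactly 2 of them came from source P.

0.1686

Given the total, each event is independently from source P with probability p = λ_P/(λ_P+λ_Q) = 0.92/1.62 ≈ 0.5679.
So K ~ Binomial(6, 0.92/1.62): P(K = 2) = C(6,2) · (0.92/1.62)^2 · (0.7/1.62)^4 ≈ 0.1686.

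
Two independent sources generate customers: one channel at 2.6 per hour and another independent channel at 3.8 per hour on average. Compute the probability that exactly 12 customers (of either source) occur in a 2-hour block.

Independent Poisson processes superpose: combined rate λ = 2.6 + 3.8 = 6.4 per hour.
Over the interval, μ = 6.4 × 2 = 12.8 (a 2-hour block = 2 hours).
P(N = 12) = e^(−12.8) · 12.8^12/12! ≈ 0.1115.

0.1115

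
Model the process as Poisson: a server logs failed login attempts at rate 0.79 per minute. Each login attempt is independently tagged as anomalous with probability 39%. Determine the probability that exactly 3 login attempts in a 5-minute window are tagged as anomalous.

Thinning: the login attempts that are tagged as anomalous themselves form a Poisson process with rate 0.39 × 0.79 = 0.3081 per minute.
Over the interval, μ = 0.3081 × 5 = 1.5405 (a 5-minute window = 5 minutes).
P(N = 3) = e^(−1.5405) · 1.5405^3/3! ≈ 0.1306.

0.1306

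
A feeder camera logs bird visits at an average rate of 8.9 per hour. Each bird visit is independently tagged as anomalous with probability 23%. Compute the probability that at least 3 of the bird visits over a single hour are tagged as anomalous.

0.3360

Thinning: the bird visits that are tagged as anomalous themselves form a Poisson process with rate 0.23 × 8.9 = 2.047 per hour.
So μ = 2.047.
P(N ≥ 3) = 1 − P(N ≤ 2) ≈ 0.3360.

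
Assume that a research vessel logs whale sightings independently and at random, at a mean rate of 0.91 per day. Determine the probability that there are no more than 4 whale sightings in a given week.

0.2386

Over the interval, μ = 0.91 × 7 = 6.37 (a week = 7 days).
P(N ≤ 4) = Σ_{j=0}^{4} e^(−μ) μ^j/j! ≈ 0.2386.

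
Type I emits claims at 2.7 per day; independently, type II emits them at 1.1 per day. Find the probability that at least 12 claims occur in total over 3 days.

0.4684

Independent Poisson processes superpose: combined rate λ = 2.7 + 1.1 = 3.8 per day.
Over the interval, μ = 3.8 × 3 = 11.4 (3 days).
P(N ≥ 12) = 1 − P(N ≤ 11) ≈ 0.4684.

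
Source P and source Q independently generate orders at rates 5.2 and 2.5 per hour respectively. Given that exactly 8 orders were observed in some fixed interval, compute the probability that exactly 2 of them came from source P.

0.0150

Given the total, each event is independently from source P with probability p = λ_P/(λ_P+λ_Q) = 5.2/7.7 ≈ 0.6753.
So K ~ Binomial(8, 5.2/7.7): P(K = 2) = C(8,2) · (5.2/7.7)^2 · (2.5/7.7)^6 ≈ 0.0150.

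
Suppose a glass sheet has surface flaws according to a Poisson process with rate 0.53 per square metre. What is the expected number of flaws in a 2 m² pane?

E[N] = λt = 0.53 × 2 = 1.06 (a 2 m² pane = 2 square metres).

1.06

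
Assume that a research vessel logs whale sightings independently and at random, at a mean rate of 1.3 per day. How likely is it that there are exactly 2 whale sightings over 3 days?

Over the interval, μ = 1.3 × 3 = 3.9 (3 days).
P(N = 2) = e^(−μ) μ^2/2! = e^(−3.9) · 3.9^2/2 ≈ 0.1539.

0.1539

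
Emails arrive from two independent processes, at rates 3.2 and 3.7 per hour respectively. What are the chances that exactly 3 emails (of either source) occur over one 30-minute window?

Independent Poisson processes superpose: combined rate λ = 3.2 + 3.7 = 6.9 per hour.
Over the interval, μ = 6.9 × 0.5 = 3.45 (a 30-minute window = 0.5 hours).
P(N = 3) = e^(−3.45) · 3.45^3/3! ≈ 0.2173.

0.2173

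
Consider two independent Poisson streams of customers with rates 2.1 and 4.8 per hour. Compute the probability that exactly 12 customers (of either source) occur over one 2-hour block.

Independent Poisson processes superpose: combined rate λ = 2.1 + 4.8 = 6.9 per hour.
Over the interval, μ = 6.9 × 2 = 13.8 (a 2-hour block = 2 hours).
P(N = 12) = e^(−13.8) · 13.8^12/12! ≈ 0.1011.

0.1011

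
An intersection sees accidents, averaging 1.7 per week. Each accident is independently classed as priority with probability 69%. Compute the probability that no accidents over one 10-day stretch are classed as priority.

Thinning: the accidents that are classed as priority themselves form a Poisson process with rate 0.69 × 1.7 = 1.173 per week.
Over the interval, μ = 1.173 × 10/7 ≈ 1.67571 (a 10-day stretch = 10/7 weeks).
P(N = 0) = e^(−1.67571) · 1.67571^0/0! ≈ 0.1872.

0.1872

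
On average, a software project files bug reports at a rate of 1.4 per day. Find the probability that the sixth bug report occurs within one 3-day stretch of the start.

0.2469

Over the interval, μ = 1.4 × 3 = 4.2 (a 3-day stretch = 3 days).
The sixth arrival falls in the interval iff at least 6 events occur there: P(S_6 ≤ t) = P(N ≥ 6) = 1 − P(N ≤ 5) ≈ 0.2469.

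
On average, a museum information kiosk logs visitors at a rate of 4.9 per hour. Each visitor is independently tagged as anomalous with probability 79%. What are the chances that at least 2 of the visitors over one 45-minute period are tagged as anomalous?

Thinning: the visitors that are tagged as anomalous themselves form a Poisson process with rate 0.79 × 4.9 = 3.871 per hour.
Over the interval, μ = 3.871 × 0.75 = 2.90325 (a 45-minute period = 0.75 hours).
P(N ≥ 2) = 1 − P(N ≤ 1) ≈ 0.7859.

0.7859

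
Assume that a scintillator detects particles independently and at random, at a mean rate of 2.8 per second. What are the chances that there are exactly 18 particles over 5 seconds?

Over the interval, μ = 2.8 × 5 = 14 (5 seconds).
P(N = 18) = e^(−μ) μ^18/18! = e^(−14) · 14^18/6402373705728000 ≈ 0.0554.

0.0554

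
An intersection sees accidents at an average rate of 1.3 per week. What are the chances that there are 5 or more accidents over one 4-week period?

0.5939

Over the interval, μ = 1.3 × 4 = 5.2 (a 4-week period = 4 weeks).
P(N ≥ 5) = 1 − P(N ≤ 4) = 1 − Σ_{j=0}^{4} e^(−μ) μ^j/j! ≈ 0.5939.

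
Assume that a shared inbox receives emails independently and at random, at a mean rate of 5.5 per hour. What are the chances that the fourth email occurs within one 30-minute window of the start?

Over the interval, μ = 5.5 × 0.5 = 2.75 (a 30-minute window = 0.5 hours).
The fourth arrival falls in the interval iff at least 4 events occur there: P(S_4 ≤ t) = P(N ≥ 4) = 1 − P(N ≤ 3) ≈ 0.2970.

0.2970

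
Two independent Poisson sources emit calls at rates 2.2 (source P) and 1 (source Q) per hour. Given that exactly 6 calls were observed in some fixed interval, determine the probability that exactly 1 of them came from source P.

Given the total, each event is independently from source P with probability p = λ_P/(λ_P+λ_Q) = 2.2/3.2 = 0.6875.
So K ~ Binomial(6, 2.2/3.2): P(K = 1) = C(6,1) · (2.2/3.2)^1 · (1/3.2)^5 ≈ 0.0123.

0.0123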